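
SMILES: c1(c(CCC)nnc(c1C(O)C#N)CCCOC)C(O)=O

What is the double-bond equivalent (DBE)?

7

Molecular formula from the SMILES: C14H19N3O4.
DoU = (2C + 2 + N − H − X)/2 = (2·14 + 2 + 3 − 19 − 0)/2 = 14/2 = 7.
(Structurally: 1 ring(s) + 6 π bond(s) = 7.)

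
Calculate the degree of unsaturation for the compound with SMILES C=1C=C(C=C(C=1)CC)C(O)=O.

Molecular formula from the SMILES: C9H10O2.
DoU = (2C + 2 + N − H − X)/2 = (2·9 + 2 + 0 − 10 − 0)/2 = 10/2 = 5.
(Structurally: 1 ring(s) + 4 π bond(s) = 5.)

5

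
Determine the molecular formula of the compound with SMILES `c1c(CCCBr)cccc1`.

C9H11Br

Heavy atoms from the SMILES: 1 Br, 9 C.
Implicit hydrogens by atom environment:
  5 × C (aromatic): 1 H each → 5
  3 × C: 2 H each → 6
  1 × Br: no H
  1 × C (aromatic): no H
  Total hydrogens = 11.
Molecular formula: C9H11Br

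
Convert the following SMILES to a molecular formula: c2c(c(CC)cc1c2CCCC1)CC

C14H20

Heavy atoms from the SMILES: 14 C.
Implicit hydrogens by atom environment:
  6 × C: 2 H each → 12
  4 × C (aromatic): no H
  2 × C: 3 H each → 6
  2 × C (aromatic): 1 H each → 2
  Total hydrogens = 20.
Molecular formula: C14H20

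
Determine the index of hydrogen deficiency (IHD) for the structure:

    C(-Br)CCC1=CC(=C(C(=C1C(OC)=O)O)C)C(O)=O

6

Molecular formula from the SMILES: C13H15BrO5.
DoU = (2C + 2 + N − H − X)/2 = (2·13 + 2 + 0 − 15 − 1)/2 = 12/2 = 6.
(Structurally: 1 ring(s) + 5 π bond(s) = 6.)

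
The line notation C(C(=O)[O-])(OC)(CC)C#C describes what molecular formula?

Heavy atoms from the SMILES: 7 C, 3 O.
Implicit hydrogens by atom environment:
  3 × C: no H
  2 × C: 3 H each → 6
  2 × O: no H
  1 × C: 2 H
  1 × C: 1 H
  1 × O (charge -1): no H
  Total hydrogens = 9.
Net charge -1.
Molecular formula: C7H9O3-

C7H9O3-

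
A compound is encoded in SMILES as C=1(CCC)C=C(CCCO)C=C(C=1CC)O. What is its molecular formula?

C14H22O2

Heavy atoms from the SMILES: 14 C, 2 O.
Implicit hydrogens by atom environment:
  6 × C: 2 H each → 12
  4 × C (aromatic): no H
  2 × C: 3 H each → 6
  2 × C (aromatic): 1 H each → 2
  2 × O: 1 H each → 2
  Total hydrogens = 22.
Molecular formula: C14H22O2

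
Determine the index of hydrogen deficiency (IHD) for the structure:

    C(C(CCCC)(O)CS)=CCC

1

Molecular formula from the SMILES: C10H20OS.
DoU = (2C + 2 + N − H − X)/2 = (2·10 + 2 + 0 − 20 − 0)/2 = 2/2 = 1.
(Structurally: 0 ring(s) + 1 π bond(s) = 1.)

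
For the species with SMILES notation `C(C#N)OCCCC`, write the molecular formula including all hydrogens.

Heavy atoms from the SMILES: 6 C, 1 N, 1 O.
Implicit hydrogens by atom environment:
  4 × C: 2 H each → 8
  1 × C: 3 H
  1 × C: no H
  1 × N: no H
  1 × O: no H
  Total hydrogens = 11.
Molecular formula: C6H11NO

C6H11NO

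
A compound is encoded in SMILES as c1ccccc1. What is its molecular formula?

C6H6

Heavy atoms from the SMILES: 6 C.
Implicit hydrogens by atom environment:
  6 × C (aromatic): 1 H each → 6
  Total hydrogens = 6.
Molecular formula: C6H6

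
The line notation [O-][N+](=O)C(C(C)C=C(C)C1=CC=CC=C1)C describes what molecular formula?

Heavy atoms from the SMILES: 13 C, 1 N, 2 O.
Implicit hydrogens by atom environment:
  5 × C (aromatic): 1 H each → 5
  3 × C: 3 H each → 9
  3 × C: 1 H each → 3
  1 × C: no H
  1 × C (aromatic): no H
  1 × N (charge +1): no H
  1 × O: no H
  1 × O (charge -1): no H
  Total hydrogens = 17.
Molecular formula: C13H17NO2

C13H17NO2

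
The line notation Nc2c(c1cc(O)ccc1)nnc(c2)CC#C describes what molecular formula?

C13H11N3O

Heavy atoms from the SMILES: 13 C, 3 N, 1 O.
Implicit hydrogens by atom environment:
  5 × C (aromatic): 1 H each → 5
  5 × C (aromatic): no H
  2 × N (aromatic): no H
  1 × C: 2 H
  1 × C: 1 H
  1 × C: no H
  1 × N: 2 H
  1 × O: 1 H
  Total hydrogens = 11.
Molecular formula: C13H11N3O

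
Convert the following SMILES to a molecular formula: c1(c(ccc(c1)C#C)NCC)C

Heavy atoms from the SMILES: 11 C, 1 N.
Implicit hydrogens by atom environment:
  3 × C (aromatic): 1 H each → 3
  3 × C (aromatic): no H
  2 × C: 3 H each → 6
  1 × C: 2 H
  1 × C: 1 H
  1 × C: no H
  1 × N: 1 H
  Total hydrogens = 13.
Molecular formula: C11H13N

C11H13N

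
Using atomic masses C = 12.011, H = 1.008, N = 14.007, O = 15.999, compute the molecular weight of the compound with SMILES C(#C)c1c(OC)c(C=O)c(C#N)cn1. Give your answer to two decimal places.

Molecular formula: C10H6N2O2.
M = 10×12.011 + 6×1.008 + 2×14.007 + 2×15.999 = 186.17 g/mol.

186.17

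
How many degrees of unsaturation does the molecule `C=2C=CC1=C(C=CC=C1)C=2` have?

7

Molecular formula from the SMILES: C10H8.
DoU = (2C + 2 + N − H − X)/2 = (2·10 + 2 + 0 − 8 − 0)/2 = 14/2 = 7.
(Structurally: 2 ring(s) + 5 π bond(s) = 7.)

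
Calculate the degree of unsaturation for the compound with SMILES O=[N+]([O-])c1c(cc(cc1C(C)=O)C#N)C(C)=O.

9

Molecular formula from the SMILES: C11H8N2O4.
DoU = (2C + 2 + N − H − X)/2 = (2·11 + 2 + 2 − 8 − 0)/2 = 18/2 = 9.
(Structurally: 1 ring(s) + 8 π bond(s) = 9.)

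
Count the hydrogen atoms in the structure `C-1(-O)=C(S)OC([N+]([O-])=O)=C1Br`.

Hydrogens are implicit in SMILES; fill each atom to its normal valence:
  4 × C (aromatic): no H
  1 × Br: no H
  1 × N (charge +1): no H
  1 × O: 1 H
  1 × O (aromatic): no H
  1 × O: no H
  1 × O (charge -1): no H
  1 × S: 1 H
  Total hydrogens = 2.

2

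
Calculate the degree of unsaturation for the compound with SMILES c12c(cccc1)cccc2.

Molecular formula from the SMILES: C10H8.
DoU = (2C + 2 + N − H − X)/2 = (2·10 + 2 + 0 − 8 − 0)/2 = 14/2 = 7.
(Structurally: 2 ring(s) + 5 π bond(s) = 7.)

7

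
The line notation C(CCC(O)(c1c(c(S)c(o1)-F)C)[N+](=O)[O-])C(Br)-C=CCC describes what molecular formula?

C14H19BrFNO4S

Heavy atoms from the SMILES: 1 Br, 14 C, 1 F, 1 N, 4 O, 1 S.
Implicit hydrogens by atom environment:
  4 × C: 2 H each → 8
  4 × C (aromatic): no H
  3 × C: 1 H each → 3
  2 × C: 3 H each → 6
  1 × Br: no H
  1 × C: no H
  1 × F: no H
  1 × N (charge +1): no H
  1 × O: 1 H
  1 × O (aromatic): no H
  1 × O: no H
  1 × O (charge -1): no H
  1 × S: 1 H
  Total hydrogens = 19.
Molecular formula: C14H19BrFNO4S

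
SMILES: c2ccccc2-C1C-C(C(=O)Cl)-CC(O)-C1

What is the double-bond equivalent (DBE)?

Molecular formula from the SMILES: C13H15ClO2.
DoU = (2C + 2 + N − H − X)/2 = (2·13 + 2 + 0 − 15 − 1)/2 = 12/2 = 6.
(Structurally: 2 ring(s) + 4 π bond(s) = 6.)

6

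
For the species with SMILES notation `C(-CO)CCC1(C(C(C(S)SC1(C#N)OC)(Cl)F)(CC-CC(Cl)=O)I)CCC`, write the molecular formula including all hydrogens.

Heavy atoms from the SMILES: 18 C, 2 Cl, 1 F, 1 I, 1 N, 3 O, 2 S.
Implicit hydrogens by atom environment:
  9 × C: 2 H each → 18
  6 × C: no H
  2 × C: 3 H each → 6
  2 × Cl: no H
  2 × O: no H
  1 × C: 1 H
  1 × F: no H
  1 × I: no H
  1 × N: no H
  1 × O: 1 H
  1 × S: 1 H
  1 × S: no H
  Total hydrogens = 27.
Molecular formula: C18H27Cl2FINO3S2

C18H27Cl2FINO3S2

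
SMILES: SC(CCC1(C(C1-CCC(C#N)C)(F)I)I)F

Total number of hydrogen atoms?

15

Hydrogens are implicit in SMILES; fill each atom to its normal valence:
  4 × C: 2 H each → 8
  3 × C: 1 H each → 3
  3 × C: no H
  2 × F: no H
  2 × I: no H
  1 × C: 3 H
  1 × N: no H
  1 × S: 1 H
  Total hydrogens = 15.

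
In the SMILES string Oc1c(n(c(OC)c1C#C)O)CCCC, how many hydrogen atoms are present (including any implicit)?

Hydrogens are implicit in SMILES; fill each atom to its normal valence:
  4 × C (aromatic): no H
  3 × C: 2 H each → 6
  2 × C: 3 H each → 6
  2 × O: 1 H each → 2
  1 × C: 1 H
  1 × C: no H
  1 × N (aromatic): no H
  1 × O: no H
  Total hydrogens = 15.

15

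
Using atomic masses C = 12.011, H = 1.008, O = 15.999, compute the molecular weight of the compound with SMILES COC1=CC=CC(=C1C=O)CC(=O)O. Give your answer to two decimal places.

Molecular formula: C10H10O4.
M = 10×12.011 + 10×1.008 + 4×15.999 = 194.19 g/mol.

194.19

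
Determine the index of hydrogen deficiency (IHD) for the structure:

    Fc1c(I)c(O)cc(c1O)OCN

Molecular formula from the SMILES: C7H7FINO3.
DoU = (2C + 2 + N − H − X)/2 = (2·7 + 2 + 1 − 7 − 2)/2 = 8/2 = 4.
(Structurally: 1 ring(s) + 3 π bond(s) = 4.)

4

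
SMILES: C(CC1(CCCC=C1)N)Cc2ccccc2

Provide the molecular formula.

Heavy atoms from the SMILES: 15 C, 1 N.
Implicit hydrogens by atom environment:
  6 × C: 2 H each → 12
  5 × C (aromatic): 1 H each → 5
  2 × C: 1 H each → 2
  1 × C: no H
  1 × C (aromatic): no H
  1 × N: 2 H
  Total hydrogens = 21.
Molecular formula: C15H21N

C15H21N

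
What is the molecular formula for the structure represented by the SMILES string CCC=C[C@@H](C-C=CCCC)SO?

C11H20OS

Heavy atoms from the SMILES: 11 C, 1 O, 1 S.
Implicit hydrogens by atom environment:
  5 × C: 1 H each → 5
  4 × C: 2 H each → 8
  2 × C: 3 H each → 6
  1 × O: 1 H
  1 × S: no H
  Total hydrogens = 20.
Molecular formula: C11H20OS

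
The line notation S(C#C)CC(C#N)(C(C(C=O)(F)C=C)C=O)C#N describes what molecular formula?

Heavy atoms from the SMILES: 12 C, 1 F, 2 N, 2 O, 1 S.
Implicit hydrogens by atom environment:
  5 × C: 1 H each → 5
  5 × C: no H
  2 × C: 2 H each → 4
  2 × N: no H
  2 × O: no H
  1 × F: no H
  1 × S: no H
  Total hydrogens = 9.
Molecular formula: C12H9FN2O2S

C12H9FN2O2S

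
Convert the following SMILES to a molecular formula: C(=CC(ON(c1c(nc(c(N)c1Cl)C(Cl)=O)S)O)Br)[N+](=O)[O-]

C9H7BrCl2N4O5S

Heavy atoms from the SMILES: 1 Br, 9 C, 2 Cl, 4 N, 5 O, 1 S.
Implicit hydrogens by atom environment:
  5 × C (aromatic): no H
  3 × C: 1 H each → 3
  3 × O: no H
  2 × Cl: no H
  1 × Br: no H
  1 × C: no H
  1 × N: 2 H
  1 × N (aromatic): no H
  1 × N: no H
  1 × N (charge +1): no H
  1 × O: 1 H
  1 × O (charge -1): no H
  1 × S: 1 H
  Total hydrogens = 7.
Molecular formula: C9H7BrCl2N4O5S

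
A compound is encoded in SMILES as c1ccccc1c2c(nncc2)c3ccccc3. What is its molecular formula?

C16H12N2

Heavy atoms from the SMILES: 16 C, 2 N.
Implicit hydrogens by atom environment:
  12 × C (aromatic): 1 H each → 12
  4 × C (aromatic): no H
  2 × N (aromatic): no H
  Total hydrogens = 12.
Molecular formula: C16H12N2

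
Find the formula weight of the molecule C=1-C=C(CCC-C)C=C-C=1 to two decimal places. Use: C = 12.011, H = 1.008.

134.22

Molecular formula: C10H14.
M = 10×12.011 + 14×1.008 = 134.22 g/mol.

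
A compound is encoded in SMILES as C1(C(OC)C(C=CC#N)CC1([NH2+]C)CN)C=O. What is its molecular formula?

Heavy atoms from the SMILES: 12 C, 3 N, 2 O.
Implicit hydrogens by atom environment:
  6 × C: 1 H each → 6
  2 × C: 3 H each → 6
  2 × C: 2 H each → 4
  2 × C: no H
  2 × O: no H
  1 × N (charge +1): 2 H
  1 × N: 2 H
  1 × N: no H
  Total hydrogens = 20.
Net charge +1.
Molecular formula: C12H20N3O2+

C12H20N3O2+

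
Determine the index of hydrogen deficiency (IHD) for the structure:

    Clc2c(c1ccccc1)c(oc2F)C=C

Molecular formula from the SMILES: C12H8ClFO.
DoU = (2C + 2 + N − H − X)/2 = (2·12 + 2 + 0 − 8 − 2)/2 = 16/2 = 8.
(Structurally: 2 ring(s) + 6 π bond(s) = 8.)

8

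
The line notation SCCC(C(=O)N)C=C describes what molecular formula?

Heavy atoms from the SMILES: 6 C, 1 N, 1 O, 1 S.
Implicit hydrogens by atom environment:
  3 × C: 2 H each → 6
  2 × C: 1 H each → 2
  1 × C: no H
  1 × N: 2 H
  1 × O: no H
  1 × S: 1 H
  Total hydrogens = 11.
Molecular formula: C6H11NOS

C6H11NOS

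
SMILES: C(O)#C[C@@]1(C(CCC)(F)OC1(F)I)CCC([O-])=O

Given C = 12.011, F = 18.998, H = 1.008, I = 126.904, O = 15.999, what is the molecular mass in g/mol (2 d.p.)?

373.11

Molecular formula: C11H12F2IO4-.
M = 11×12.011 + 2×18.998 + 12×1.008 + 1×126.904 + 4×15.999 = 373.11 g/mol.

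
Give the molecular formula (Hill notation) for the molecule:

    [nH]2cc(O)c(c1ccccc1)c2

Heavy atoms from the SMILES: 10 C, 1 N, 1 O.
Implicit hydrogens by atom environment:
  7 × C (aromatic): 1 H each → 7
  3 × C (aromatic): no H
  1 × N (aromatic): 1 H
  1 × O: 1 H
  Total hydrogens = 9.
Molecular formula: C10H9NO

C10H9NO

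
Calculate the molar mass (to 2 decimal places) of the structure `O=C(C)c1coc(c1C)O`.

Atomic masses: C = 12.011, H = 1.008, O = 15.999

Molecular formula: C7H8O3.
M = 7×12.011 + 8×1.008 + 3×15.999 = 140.14 g/mol.

140.14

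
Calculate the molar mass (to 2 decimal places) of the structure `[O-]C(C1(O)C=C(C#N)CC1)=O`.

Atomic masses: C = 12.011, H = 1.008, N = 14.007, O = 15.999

Molecular formula: C7H6NO3-.
M = 7×12.011 + 6×1.008 + 1×14.007 + 3×15.999 = 152.13 g/mol.

152.13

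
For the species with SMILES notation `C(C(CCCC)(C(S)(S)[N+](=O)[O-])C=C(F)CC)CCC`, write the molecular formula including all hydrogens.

Heavy atoms from the SMILES: 14 C, 1 F, 1 N, 2 O, 2 S.
Implicit hydrogens by atom environment:
  7 × C: 2 H each → 14
  3 × C: 3 H each → 9
  3 × C: no H
  2 × S: 1 H each → 2
  1 × C: 1 H
  1 × F: no H
  1 × N (charge +1): no H
  1 × O: no H
  1 × O (charge -1): no H
  Total hydrogens = 26.
Molecular formula: C14H26FNO2S2

C14H26FNO2S2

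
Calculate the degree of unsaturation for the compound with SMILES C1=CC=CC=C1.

Molecular formula from the SMILES: C6H6.
DoU = (2C + 2 + N − H − X)/2 = (2·6 + 2 + 0 − 6 − 0)/2 = 8/2 = 4.
(Structurally: 1 ring(s) + 3 π bond(s) = 4.)

4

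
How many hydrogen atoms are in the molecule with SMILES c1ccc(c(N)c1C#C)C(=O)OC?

Hydrogens are implicit in SMILES; fill each atom to its normal valence:
  3 × C (aromatic): 1 H each → 3
  3 × C (aromatic): no H
  2 × C: no H
  2 × O: no H
  1 × C: 3 H
  1 × C: 1 H
  1 × N: 2 H
  Total hydrogens = 9.

9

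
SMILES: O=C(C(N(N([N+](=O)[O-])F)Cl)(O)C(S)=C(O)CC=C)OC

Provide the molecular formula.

C8H11ClFN3O6S

Heavy atoms from the SMILES: 8 C, 1 Cl, 1 F, 3 N, 6 O, 1 S.
Implicit hydrogens by atom environment:
  4 × C: no H
  3 × O: no H
  2 × C: 2 H each → 4
  2 × N: no H
  2 × O: 1 H each → 2
  1 × C: 3 H
  1 × C: 1 H
  1 × Cl: no H
  1 × F: no H
  1 × N (charge +1): no H
  1 × O (charge -1): no H
  1 × S: 1 H
  Total hydrogens = 11.
Molecular formula: C8H11ClFN3O6S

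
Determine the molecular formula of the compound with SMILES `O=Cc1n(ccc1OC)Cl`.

C6H6ClNO2

Heavy atoms from the SMILES: 6 C, 1 Cl, 1 N, 2 O.
Implicit hydrogens by atom environment:
  2 × C (aromatic): 1 H each → 2
  2 × C (aromatic): no H
  2 × O: no H
  1 × C: 3 H
  1 × C: 1 H
  1 × Cl: no H
  1 × N (aromatic): no H
  Total hydrogens = 6.
Molecular formula: C6H6ClNO2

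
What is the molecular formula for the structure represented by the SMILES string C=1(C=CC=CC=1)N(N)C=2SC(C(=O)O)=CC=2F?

C11H9FN2O2S

Heavy atoms from the SMILES: 11 C, 1 F, 2 N, 2 O, 1 S.
Implicit hydrogens by atom environment:
  6 × C (aromatic): 1 H each → 6
  4 × C (aromatic): no H
  1 × C: no H
  1 × F: no H
  1 × N: 2 H
  1 × N: no H
  1 × O: 1 H
  1 × O: no H
  1 × S (aromatic): no H
  Total hydrogens = 9.
Molecular formula: C11H9FN2O2S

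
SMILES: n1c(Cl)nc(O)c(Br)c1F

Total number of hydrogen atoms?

1

Hydrogens are implicit in SMILES; fill each atom to its normal valence:
  4 × C (aromatic): no H
  2 × N (aromatic): no H
  1 × Br: no H
  1 × Cl: no H
  1 × F: no H
  1 × O: 1 H
  Total hydrogens = 1.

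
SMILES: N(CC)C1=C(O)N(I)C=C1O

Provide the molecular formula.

Heavy atoms from the SMILES: 6 C, 1 I, 2 N, 2 O.
Implicit hydrogens by atom environment:
  3 × C (aromatic): no H
  2 × O: 1 H each → 2
  1 × C: 3 H
  1 × C: 2 H
  1 × C (aromatic): 1 H
  1 × I: no H
  1 × N: 1 H
  1 × N (aromatic): no H
  Total hydrogens = 9.
Molecular formula: C6H9IN2O2

C6H9IN2O2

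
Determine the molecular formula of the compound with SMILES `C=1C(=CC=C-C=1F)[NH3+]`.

Heavy atoms from the SMILES: 6 C, 1 F, 1 N.
Implicit hydrogens by atom environment:
  4 × C (aromatic): 1 H each → 4
  2 × C (aromatic): no H
  1 × F: no H
  1 × N (charge +1): 3 H
  Total hydrogens = 7.
Net charge +1.
Molecular formula: C6H7FN+

C6H7FN+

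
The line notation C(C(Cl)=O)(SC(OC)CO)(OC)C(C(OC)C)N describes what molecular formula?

Heavy atoms from the SMILES: 10 C, 1 Cl, 1 N, 5 O, 1 S.
Implicit hydrogens by atom environment:
  4 × C: 3 H each → 12
  4 × O: no H
  3 × C: 1 H each → 3
  2 × C: no H
  1 × C: 2 H
  1 × Cl: no H
  1 × N: 2 H
  1 × O: 1 H
  1 × S: no H
  Total hydrogens = 20.
Molecular formula: C10H20ClNO5S

C10H20ClNO5S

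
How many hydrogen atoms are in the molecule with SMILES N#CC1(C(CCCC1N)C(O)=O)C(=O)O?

12

Hydrogens are implicit in SMILES; fill each atom to its normal valence:
  4 × C: no H
  3 × C: 2 H each → 6
  2 × C: 1 H each → 2
  2 × O: 1 H each → 2
  2 × O: no H
  1 × N: 2 H
  1 × N: no H
  Total hydrogens = 12.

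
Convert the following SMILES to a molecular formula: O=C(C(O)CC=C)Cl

Heavy atoms from the SMILES: 5 C, 1 Cl, 2 O.
Implicit hydrogens by atom environment:
  2 × C: 2 H each → 4
  2 × C: 1 H each → 2
  1 × C: no H
  1 × Cl: no H
  1 × O: 1 H
  1 × O: no H
  Total hydrogens = 7.
Molecular formula: C5H7ClO2

C5H7ClO2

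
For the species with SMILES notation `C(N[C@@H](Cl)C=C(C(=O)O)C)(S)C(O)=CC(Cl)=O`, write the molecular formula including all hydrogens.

Heavy atoms from the SMILES: 9 C, 2 Cl, 1 N, 4 O, 1 S.
Implicit hydrogens by atom environment:
  4 × C: 1 H each → 4
  4 × C: no H
  2 × Cl: no H
  2 × O: 1 H each → 2
  2 × O: no H
  1 × C: 3 H
  1 × N: 1 H
  1 × S: 1 H
  Total hydrogens = 11.
Molecular formula: C9H11Cl2NO4S

C9H11Cl2NO4S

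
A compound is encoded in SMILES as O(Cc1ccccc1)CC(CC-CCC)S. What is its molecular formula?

Heavy atoms from the SMILES: 14 C, 1 O, 1 S.
Implicit hydrogens by atom environment:
  6 × C: 2 H each → 12
  5 × C (aromatic): 1 H each → 5
  1 × C: 3 H
  1 × C: 1 H
  1 × C (aromatic): no H
  1 × O: no H
  1 × S: 1 H
  Total hydrogens = 22.
Molecular formula: C14H22OS

C14H22OS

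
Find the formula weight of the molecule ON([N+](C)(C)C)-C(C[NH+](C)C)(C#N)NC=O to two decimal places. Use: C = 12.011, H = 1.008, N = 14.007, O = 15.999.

Molecular formula: [C9H21N5O2]2+.
M = 9×12.011 + 21×1.008 + 5×14.007 + 2×15.999 = 231.30 g/mol.

231.30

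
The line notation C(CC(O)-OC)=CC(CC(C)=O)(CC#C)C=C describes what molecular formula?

C14H20O3

Heavy atoms from the SMILES: 14 C, 3 O.
Implicit hydrogens by atom environment:
  5 × C: 1 H each → 5
  4 × C: 2 H each → 8
  3 × C: no H
  2 × C: 3 H each → 6
  2 × O: no H
  1 × O: 1 H
  Total hydrogens = 20.
Molecular formula: C14H20O3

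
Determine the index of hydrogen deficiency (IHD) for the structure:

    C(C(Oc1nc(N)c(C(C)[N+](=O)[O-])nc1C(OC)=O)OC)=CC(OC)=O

8

Molecular formula from the SMILES: C14H18N4O8.
DoU = (2C + 2 + N − H − X)/2 = (2·14 + 2 + 4 − 18 − 0)/2 = 16/2 = 8.
(Structurally: 1 ring(s) + 7 π bond(s) = 8.)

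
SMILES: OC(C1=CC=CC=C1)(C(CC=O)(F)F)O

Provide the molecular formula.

Heavy atoms from the SMILES: 10 C, 2 F, 3 O.
Implicit hydrogens by atom environment:
  5 × C (aromatic): 1 H each → 5
  2 × C: no H
  2 × F: no H
  2 × O: 1 H each → 2
  1 × C: 2 H
  1 × C: 1 H
  1 × C (aromatic): no H
  1 × O: no H
  Total hydrogens = 10.
Molecular formula: C10H10F2O3

C10H10F2O3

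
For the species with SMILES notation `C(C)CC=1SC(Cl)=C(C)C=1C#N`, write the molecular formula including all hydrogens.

C9H10ClNS

Heavy atoms from the SMILES: 9 C, 1 Cl, 1 N, 1 S.
Implicit hydrogens by atom environment:
  4 × C (aromatic): no H
  2 × C: 3 H each → 6
  2 × C: 2 H each → 4
  1 × C: no H
  1 × Cl: no H
  1 × N: no H
  1 × S (aromatic): no H
  Total hydrogens = 10.
Molecular formula: C9H10ClNS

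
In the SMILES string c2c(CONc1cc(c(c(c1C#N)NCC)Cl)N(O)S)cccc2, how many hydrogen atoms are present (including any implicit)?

17

Hydrogens are implicit in SMILES; fill each atom to its normal valence:
  6 × C (aromatic): 1 H each → 6
  6 × C (aromatic): no H
  2 × C: 2 H each → 4
  2 × N: 1 H each → 2
  2 × N: no H
  1 × C: 3 H
  1 × C: no H
  1 × Cl: no H
  1 × O: 1 H
  1 × O: no H
  1 × S: 1 H
  Total hydrogens = 17.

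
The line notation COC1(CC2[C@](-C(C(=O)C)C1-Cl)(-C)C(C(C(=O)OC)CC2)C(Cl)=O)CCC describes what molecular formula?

C20H30Cl2O5

Heavy atoms from the SMILES: 20 C, 2 Cl, 5 O.
Implicit hydrogens by atom environment:
  5 × C: 3 H each → 15
  5 × C: 2 H each → 10
  5 × C: 1 H each → 5
  5 × C: no H
  5 × O: no H
  2 × Cl: no H
  Total hydrogens = 30.
Molecular formula: C20H30Cl2O5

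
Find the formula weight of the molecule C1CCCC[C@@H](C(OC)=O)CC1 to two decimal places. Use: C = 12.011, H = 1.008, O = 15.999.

170.25

Molecular formula: C10H18O2.
M = 10×12.011 + 18×1.008 + 2×15.999 = 170.25 g/mol.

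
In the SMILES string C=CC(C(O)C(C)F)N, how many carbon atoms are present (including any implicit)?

The symbol for carbon appears 6 times in the SMILES.

6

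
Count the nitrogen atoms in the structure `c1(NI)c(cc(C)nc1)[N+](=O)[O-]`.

3

The symbol for nitrogen appears 3 times in the SMILES.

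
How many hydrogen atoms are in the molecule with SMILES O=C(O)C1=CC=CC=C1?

Hydrogens are implicit in SMILES; fill each atom to its normal valence:
  5 × C (aromatic): 1 H each → 5
  1 × C (aromatic): no H
  1 × C: no H
  1 × O: 1 H
  1 × O: no H
  Total hydrogens = 6.

6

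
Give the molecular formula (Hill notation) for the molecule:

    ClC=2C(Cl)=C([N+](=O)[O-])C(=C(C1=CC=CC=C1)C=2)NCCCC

C16H16Cl2N2O2

Heavy atoms from the SMILES: 16 C, 2 Cl, 2 N, 2 O.
Implicit hydrogens by atom environment:
  6 × C (aromatic): 1 H each → 6
  6 × C (aromatic): no H
  3 × C: 2 H each → 6
  2 × Cl: no H
  1 × C: 3 H
  1 × N: 1 H
  1 × N (charge +1): no H
  1 × O: no H
  1 × O (charge -1): no H
  Total hydrogens = 16.
Molecular formula: C16H16Cl2N2O2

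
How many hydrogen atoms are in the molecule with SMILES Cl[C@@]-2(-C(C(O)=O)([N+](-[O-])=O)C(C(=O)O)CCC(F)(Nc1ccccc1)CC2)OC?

Hydrogens are implicit in SMILES; fill each atom to its normal valence:
  5 × C (aromatic): 1 H each → 5
  5 × C: no H
  4 × C: 2 H each → 8
  4 × O: no H
  2 × O: 1 H each → 2
  1 × C: 3 H
  1 × C: 1 H
  1 × C (aromatic): no H
  1 × Cl: no H
  1 × F: no H
  1 × N: 1 H
  1 × N (charge +1): no H
  1 × O (charge -1): no H
  Total hydrogens = 20.

20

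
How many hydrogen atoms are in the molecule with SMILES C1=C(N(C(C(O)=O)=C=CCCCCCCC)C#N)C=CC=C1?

Hydrogens are implicit in SMILES; fill each atom to its normal valence:
  6 × C: 2 H each → 12
  5 × C (aromatic): 1 H each → 5
  4 × C: no H
  2 × N: no H
  1 × C: 3 H
  1 × C: 1 H
  1 × C (aromatic): no H
  1 × O: 1 H
  1 × O: no H
  Total hydrogens = 22.

22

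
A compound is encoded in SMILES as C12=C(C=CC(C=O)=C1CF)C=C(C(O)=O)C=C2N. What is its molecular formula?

Heavy atoms from the SMILES: 13 C, 1 F, 1 N, 3 O.
Implicit hydrogens by atom environment:
  6 × C (aromatic): no H
  4 × C (aromatic): 1 H each → 4
  2 × O: no H
  1 × C: 2 H
  1 × C: 1 H
  1 × C: no H
  1 × F: no H
  1 × N: 2 H
  1 × O: 1 H
  Total hydrogens = 10.
Molecular formula: C13H10FNO3

C13H10FNO3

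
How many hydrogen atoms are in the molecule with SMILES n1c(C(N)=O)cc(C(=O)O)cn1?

Hydrogens are implicit in SMILES; fill each atom to its normal valence:
  2 × C (aromatic): 1 H each → 2
  2 × C (aromatic): no H
  2 × C: no H
  2 × N (aromatic): no H
  2 × O: no H
  1 × N: 2 H
  1 × O: 1 H
  Total hydrogens = 5.

5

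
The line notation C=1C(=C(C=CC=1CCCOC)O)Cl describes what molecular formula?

Heavy atoms from the SMILES: 10 C, 1 Cl, 2 O.
Implicit hydrogens by atom environment:
  3 × C: 2 H each → 6
  3 × C (aromatic): 1 H each → 3
  3 × C (aromatic): no H
  1 × C: 3 H
  1 × Cl: no H
  1 × O: 1 H
  1 × O: no H
  Total hydrogens = 13.
Molecular formula: C10H13ClO2

C10H13ClO2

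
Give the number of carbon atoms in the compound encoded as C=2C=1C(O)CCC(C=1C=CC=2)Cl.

10

The symbol for carbon appears 10 times in the SMILES. (Cl is a single chlorine, not C + l.)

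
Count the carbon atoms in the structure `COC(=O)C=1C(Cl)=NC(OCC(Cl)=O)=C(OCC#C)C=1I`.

The symbol for carbon appears 12 times in the SMILES. (Cl is a single chlorine, not C + l.)

12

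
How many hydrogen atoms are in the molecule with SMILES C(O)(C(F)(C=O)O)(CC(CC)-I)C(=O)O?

12

Hydrogens are implicit in SMILES; fill each atom to its normal valence:
  3 × C: no H
  3 × O: 1 H each → 3
  2 × C: 2 H each → 4
  2 × C: 1 H each → 2
  2 × O: no H
  1 × C: 3 H
  1 × F: no H
  1 × I: no H
  Total hydrogens = 12.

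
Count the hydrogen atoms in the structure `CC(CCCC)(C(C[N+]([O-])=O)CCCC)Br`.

24

Hydrogens are implicit in SMILES; fill each atom to its normal valence:
  7 × C: 2 H each → 14
  3 × C: 3 H each → 9
  1 × Br: no H
  1 × C: 1 H
  1 × C: no H
  1 × N (charge +1): no H
  1 × O: no H
  1 × O (charge -1): no H
  Total hydrogens = 24.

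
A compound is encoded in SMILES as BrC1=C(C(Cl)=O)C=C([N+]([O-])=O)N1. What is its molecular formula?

C5H2BrClN2O3

Heavy atoms from the SMILES: 1 Br, 5 C, 1 Cl, 2 N, 3 O.
Implicit hydrogens by atom environment:
  3 × C (aromatic): no H
  2 × O: no H
  1 × Br: no H
  1 × C (aromatic): 1 H
  1 × C: no H
  1 × Cl: no H
  1 × N (aromatic): 1 H
  1 × N (charge +1): no H
  1 × O (charge -1): no H
  Total hydrogens = 2.
Molecular formula: C5H2BrClN2O3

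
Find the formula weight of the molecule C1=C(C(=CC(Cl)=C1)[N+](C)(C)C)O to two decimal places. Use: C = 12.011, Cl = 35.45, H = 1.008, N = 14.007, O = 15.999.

Molecular formula: C9H13ClNO+.
M = 9×12.011 + 1×35.45 + 13×1.008 + 1×14.007 + 1×15.999 = 186.66 g/mol.

186.66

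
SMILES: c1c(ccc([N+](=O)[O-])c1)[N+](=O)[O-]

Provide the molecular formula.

Heavy atoms from the SMILES: 6 C, 2 N, 4 O.
Implicit hydrogens by atom environment:
  4 × C (aromatic): 1 H each → 4
  2 × C (aromatic): no H
  2 × N (charge +1): no H
  2 × O: no H
  2 × O (charge -1): no H
  Total hydrogens = 4.
Molecular formula: C6H4N2O4

C6H4N2O4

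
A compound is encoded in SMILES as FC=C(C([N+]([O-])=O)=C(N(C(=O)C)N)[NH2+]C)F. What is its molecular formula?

C7H11F2N4O3+

Heavy atoms from the SMILES: 7 C, 2 F, 4 N, 3 O.
Implicit hydrogens by atom environment:
  4 × C: no H
  2 × C: 3 H each → 6
  2 × F: no H
  2 × O: no H
  1 × C: 1 H
  1 × N: 2 H
  1 × N (charge +1): 2 H
  1 × N: no H
  1 × N (charge +1): no H
  1 × O (charge -1): no H
  Total hydrogens = 11.
Net charge +1.
Molecular formula: C7H11F2N4O3+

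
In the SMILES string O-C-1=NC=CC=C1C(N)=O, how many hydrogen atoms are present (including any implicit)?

6

Hydrogens are implicit in SMILES; fill each atom to its normal valence:
  3 × C (aromatic): 1 H each → 3
  2 × C (aromatic): no H
  1 × C: no H
  1 × N: 2 H
  1 × N (aromatic): no H
  1 × O: 1 H
  1 × O: no H
  Total hydrogens = 6.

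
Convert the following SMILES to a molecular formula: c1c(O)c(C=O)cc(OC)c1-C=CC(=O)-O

Heavy atoms from the SMILES: 11 C, 5 O.
Implicit hydrogens by atom environment:
  4 × C (aromatic): no H
  3 × C: 1 H each → 3
  3 × O: no H
  2 × C (aromatic): 1 H each → 2
  2 × O: 1 H each → 2
  1 × C: 3 H
  1 × C: no H
  Total hydrogens = 10.
Molecular formula: C11H10O5

C11H10O5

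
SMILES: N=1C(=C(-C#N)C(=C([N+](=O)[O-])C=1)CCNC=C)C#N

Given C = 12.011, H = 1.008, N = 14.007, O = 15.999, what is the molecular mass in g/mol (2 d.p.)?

243.23

Molecular formula: C11H9N5O2.
M = 11×12.011 + 9×1.008 + 5×14.007 + 2×15.999 = 243.23 g/mol.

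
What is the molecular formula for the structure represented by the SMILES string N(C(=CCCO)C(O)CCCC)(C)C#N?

Heavy atoms from the SMILES: 11 C, 2 N, 2 O.
Implicit hydrogens by atom environment:
  5 × C: 2 H each → 10
  2 × C: 3 H each → 6
  2 × C: 1 H each → 2
  2 × C: no H
  2 × N: no H
  2 × O: 1 H each → 2
  Total hydrogens = 20.
Molecular formula: C11H20N2O2

C11H20N2O2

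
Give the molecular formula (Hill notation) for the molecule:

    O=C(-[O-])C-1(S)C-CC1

C5H7O2S-

Heavy atoms from the SMILES: 5 C, 2 O, 1 S.
Implicit hydrogens by atom environment:
  3 × C: 2 H each → 6
  2 × C: no H
  1 × O: no H
  1 × O (charge -1): no H
  1 × S: 1 H
  Total hydrogens = 7.
Net charge -1.
Molecular formula: C5H7O2S-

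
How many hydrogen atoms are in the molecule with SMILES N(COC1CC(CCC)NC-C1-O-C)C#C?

22

Hydrogens are implicit in SMILES; fill each atom to its normal valence:
  5 × C: 2 H each → 10
  4 × C: 1 H each → 4
  2 × C: 3 H each → 6
  2 × N: 1 H each → 2
  2 × O: no H
  1 × C: no H
  Total hydrogens = 22.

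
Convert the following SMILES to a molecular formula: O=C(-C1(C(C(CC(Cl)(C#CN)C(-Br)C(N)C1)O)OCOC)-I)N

Heavy atoms from the SMILES: 1 Br, 13 C, 1 Cl, 1 I, 3 N, 4 O.
Implicit hydrogens by atom environment:
  5 × C: no H
  4 × C: 1 H each → 4
  3 × C: 2 H each → 6
  3 × N: 2 H each → 6
  3 × O: no H
  1 × Br: no H
  1 × C: 3 H
  1 × Cl: no H
  1 × I: no H
  1 × O: 1 H
  Total hydrogens = 20.
Molecular formula: C13H20BrClIN3O4

C13H20BrClIN3O4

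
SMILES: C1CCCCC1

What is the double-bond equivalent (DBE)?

Molecular formula from the SMILES: C6H12.
DoU = (2C + 2 + N − H − X)/2 = (2·6 + 2 + 0 − 12 − 0)/2 = 2/2 = 1.
(Structurally: 1 ring(s) + 0 π bond(s) = 1.)

1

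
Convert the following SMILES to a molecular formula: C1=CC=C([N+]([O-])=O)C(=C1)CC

C8H9NO2

Heavy atoms from the SMILES: 8 C, 1 N, 2 O.
Implicit hydrogens by atom environment:
  4 × C (aromatic): 1 H each → 4
  2 × C (aromatic): no H
  1 × C: 3 H
  1 × C: 2 H
  1 × N (charge +1): no H
  1 × O: no H
  1 × O (charge -1): no H
  Total hydrogens = 9.
Molecular formula: C8H9NO2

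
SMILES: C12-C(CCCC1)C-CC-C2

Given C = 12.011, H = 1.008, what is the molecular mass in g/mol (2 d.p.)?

Molecular formula: C10H18.
M = 10×12.011 + 18×1.008 = 138.25 g/mol.

138.25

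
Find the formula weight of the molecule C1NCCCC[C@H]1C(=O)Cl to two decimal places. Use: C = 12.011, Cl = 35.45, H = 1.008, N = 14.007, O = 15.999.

161.63

Molecular formula: C7H12ClNO.
M = 7×12.011 + 1×35.45 + 12×1.008 + 1×14.007 + 1×15.999 = 161.63 g/mol.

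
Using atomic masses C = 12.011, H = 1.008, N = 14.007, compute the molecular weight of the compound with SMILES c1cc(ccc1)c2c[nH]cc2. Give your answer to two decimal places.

Molecular formula: C10H9N.
M = 10×12.011 + 9×1.008 + 1×14.007 = 143.19 g/mol.

143.19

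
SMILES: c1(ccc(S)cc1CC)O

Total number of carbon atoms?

The symbol for carbon appears 8 times in the SMILES. Lowercase c denotes aromatic carbon and counts toward C.

8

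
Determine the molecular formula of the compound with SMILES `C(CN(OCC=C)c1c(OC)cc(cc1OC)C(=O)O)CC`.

C16H23NO5

Heavy atoms from the SMILES: 16 C, 1 N, 5 O.
Implicit hydrogens by atom environment:
  5 × C: 2 H each → 10
  4 × C (aromatic): no H
  4 × O: no H
  3 × C: 3 H each → 9
  2 × C (aromatic): 1 H each → 2
  1 × C: 1 H
  1 × C: no H
  1 × N: no H
  1 × O: 1 H
  Total hydrogens = 23.
Molecular formula: C16H23NO5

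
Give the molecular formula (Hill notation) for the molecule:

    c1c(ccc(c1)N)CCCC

C10H15N

Heavy atoms from the SMILES: 10 C, 1 N.
Implicit hydrogens by atom environment:
  4 × C (aromatic): 1 H each → 4
  3 × C: 2 H each → 6
  2 × C (aromatic): no H
  1 × C: 3 H
  1 × N: 2 H
  Total hydrogens = 15.
Molecular formula: C10H15N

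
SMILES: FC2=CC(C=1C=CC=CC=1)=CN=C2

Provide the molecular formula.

C11H8FN

Heavy atoms from the SMILES: 11 C, 1 F, 1 N.
Implicit hydrogens by atom environment:
  8 × C (aromatic): 1 H each → 8
  3 × C (aromatic): no H
  1 × F: no H
  1 × N (aromatic): no H
  Total hydrogens = 8.
Molecular formula: C11H8FN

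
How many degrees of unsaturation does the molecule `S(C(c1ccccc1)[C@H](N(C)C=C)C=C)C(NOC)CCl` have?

Molecular formula from the SMILES: C16H23ClN2OS.
DoU = (2C + 2 + N − H − X)/2 = (2·16 + 2 + 2 − 23 − 1)/2 = 12/2 = 6.
(Structurally: 1 ring(s) + 5 π bond(s) = 6.)

6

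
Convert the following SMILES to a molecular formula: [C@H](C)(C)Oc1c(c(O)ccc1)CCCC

C13H20O2

Heavy atoms from the SMILES: 13 C, 2 O.
Implicit hydrogens by atom environment:
  3 × C: 3 H each → 9
  3 × C: 2 H each → 6
  3 × C (aromatic): 1 H each → 3
  3 × C (aromatic): no H
  1 × C: 1 H
  1 × O: 1 H
  1 × O: no H
  Total hydrogens = 20.
Molecular formula: C13H20O2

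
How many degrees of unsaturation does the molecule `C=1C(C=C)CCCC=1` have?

Molecular formula from the SMILES: C8H12.
DoU = (2C + 2 + N − H − X)/2 = (2·8 + 2 + 0 − 12 − 0)/2 = 6/2 = 3.
(Structurally: 1 ring(s) + 2 π bond(s) = 3.)

3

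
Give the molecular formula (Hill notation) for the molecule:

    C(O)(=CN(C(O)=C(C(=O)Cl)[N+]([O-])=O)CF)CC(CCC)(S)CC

Heavy atoms from the SMILES: 13 C, 1 Cl, 1 F, 2 N, 5 O, 1 S.
Implicit hydrogens by atom environment:
  5 × C: 2 H each → 10
  5 × C: no H
  2 × C: 3 H each → 6
  2 × O: 1 H each → 2
  2 × O: no H
  1 × C: 1 H
  1 × Cl: no H
  1 × F: no H
  1 × N (charge +1): no H
  1 × N: no H
  1 × O (charge -1): no H
  1 × S: 1 H
  Total hydrogens = 20.
Molecular formula: C13H20ClFN2O5S

C13H20ClFN2O5S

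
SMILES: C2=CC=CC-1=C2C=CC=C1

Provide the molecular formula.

C10H8

Heavy atoms from the SMILES: 10 C.
Implicit hydrogens by atom environment:
  8 × C (aromatic): 1 H each → 8
  2 × C (aromatic): no H
  Total hydrogens = 8.
Molecular formula: C10H8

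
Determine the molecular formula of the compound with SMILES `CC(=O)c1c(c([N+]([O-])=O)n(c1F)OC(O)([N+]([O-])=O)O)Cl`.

Heavy atoms from the SMILES: 7 C, 1 Cl, 1 F, 3 N, 8 O.
Implicit hydrogens by atom environment:
  4 × C (aromatic): no H
  4 × O: no H
  2 × C: no H
  2 × N (charge +1): no H
  2 × O: 1 H each → 2
  2 × O (charge -1): no H
  1 × C: 3 H
  1 × Cl: no H
  1 × F: no H
  1 × N (aromatic): no H
  Total hydrogens = 5.
Molecular formula: C7H5ClFN3O8

C7H5ClFN3O8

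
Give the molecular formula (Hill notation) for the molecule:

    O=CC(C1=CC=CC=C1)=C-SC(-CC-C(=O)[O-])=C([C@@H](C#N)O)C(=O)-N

C17H15N2O5S-

Heavy atoms from the SMILES: 17 C, 2 N, 5 O, 1 S.
Implicit hydrogens by atom environment:
  6 × C: no H
  5 × C (aromatic): 1 H each → 5
  3 × C: 1 H each → 3
  3 × O: no H
  2 × C: 2 H each → 4
  1 × C (aromatic): no H
  1 × N: 2 H
  1 × N: no H
  1 × O: 1 H
  1 × O (charge -1): no H
  1 × S: no H
  Total hydrogens = 15.
Net charge -1.
Molecular formula: C17H15N2O5S-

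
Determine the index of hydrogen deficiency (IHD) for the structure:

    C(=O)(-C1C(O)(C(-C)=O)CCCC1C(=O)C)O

Molecular formula from the SMILES: C11H16O5.
DoU = (2C + 2 + N − H − X)/2 = (2·11 + 2 + 0 − 16 − 0)/2 = 8/2 = 4.
(Structurally: 1 ring(s) + 3 π bond(s) = 4.)

4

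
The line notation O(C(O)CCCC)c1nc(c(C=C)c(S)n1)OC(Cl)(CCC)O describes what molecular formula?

C15H23ClN2O4S

Heavy atoms from the SMILES: 15 C, 1 Cl, 2 N, 4 O, 1 S.
Implicit hydrogens by atom environment:
  6 × C: 2 H each → 12
  4 × C (aromatic): no H
  2 × C: 3 H each → 6
  2 × C: 1 H each → 2
  2 × N (aromatic): no H
  2 × O: 1 H each → 2
  2 × O: no H
  1 × C: no H
  1 × Cl: no H
  1 × S: 1 H
  Total hydrogens = 23.
Molecular formula: C15H23ClN2O4S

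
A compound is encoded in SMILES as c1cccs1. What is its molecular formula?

Heavy atoms from the SMILES: 4 C, 1 S.
Implicit hydrogens by atom environment:
  4 × C (aromatic): 1 H each → 4
  1 × S (aromatic): no H
  Total hydrogens = 4.
Molecular formula: C4H4S

C4H4S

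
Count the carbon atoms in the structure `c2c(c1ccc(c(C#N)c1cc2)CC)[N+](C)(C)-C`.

The symbol for carbon appears 16 times in the SMILES. Lowercase c denotes aromatic carbon and counts toward C.

16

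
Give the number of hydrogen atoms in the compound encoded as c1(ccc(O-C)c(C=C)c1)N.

Hydrogens are implicit in SMILES; fill each atom to its normal valence:
  3 × C (aromatic): 1 H each → 3
  3 × C (aromatic): no H
  1 × C: 3 H
  1 × C: 2 H
  1 × C: 1 H
  1 × N: 2 H
  1 × O: no H
  Total hydrogens = 11.

11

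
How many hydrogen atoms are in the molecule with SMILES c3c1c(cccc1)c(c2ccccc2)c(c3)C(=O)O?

Hydrogens are implicit in SMILES; fill each atom to its normal valence:
  11 × C (aromatic): 1 H each → 11
  5 × C (aromatic): no H
  1 × C: no H
  1 × O: 1 H
  1 × O: no H
  Total hydrogens = 12.

12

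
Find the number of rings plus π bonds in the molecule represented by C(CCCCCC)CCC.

0

Molecular formula from the SMILES: C10H22.
DoU = (2C + 2 + N − H − X)/2 = (2·10 + 2 + 0 − 22 − 0)/2 = 0/2 = 0.
(Structurally: 0 ring(s) + 0 π bond(s) = 0.)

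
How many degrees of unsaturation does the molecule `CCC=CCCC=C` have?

2

Molecular formula from the SMILES: C8H14.
DoU = (2C + 2 + N − H − X)/2 = (2·8 + 2 + 0 − 14 − 0)/2 = 4/2 = 2.
(Structurally: 0 ring(s) + 2 π bond(s) = 2.)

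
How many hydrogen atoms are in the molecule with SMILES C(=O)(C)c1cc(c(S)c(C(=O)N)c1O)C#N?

8

Hydrogens are implicit in SMILES; fill each atom to its normal valence:
  5 × C (aromatic): no H
  3 × C: no H
  2 × O: no H
  1 × C: 3 H
  1 × C (aromatic): 1 H
  1 × N: 2 H
  1 × N: no H
  1 × O: 1 H
  1 × S: 1 H
  Total hydrogens = 8.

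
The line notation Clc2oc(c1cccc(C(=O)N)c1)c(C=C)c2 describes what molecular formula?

Heavy atoms from the SMILES: 13 C, 1 Cl, 1 N, 2 O.
Implicit hydrogens by atom environment:
  5 × C (aromatic): 1 H each → 5
  5 × C (aromatic): no H
  1 × C: 2 H
  1 × C: 1 H
  1 × C: no H
  1 × Cl: no H
  1 × N: 2 H
  1 × O (aromatic): no H
  1 × O: no H
  Total hydrogens = 10.
Molecular formula: C13H10ClNO2

C13H10ClNO2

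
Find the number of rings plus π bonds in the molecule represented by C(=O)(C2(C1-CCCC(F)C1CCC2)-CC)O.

3

Molecular formula from the SMILES: C13H21FO2.
DoU = (2C + 2 + N − H − X)/2 = (2·13 + 2 + 0 − 21 − 1)/2 = 6/2 = 3.
(Structurally: 2 ring(s) + 1 π bond(s) = 3.)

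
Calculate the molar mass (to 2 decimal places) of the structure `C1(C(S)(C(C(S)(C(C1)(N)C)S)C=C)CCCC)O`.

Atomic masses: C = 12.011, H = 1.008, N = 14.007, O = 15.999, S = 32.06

307.53

Molecular formula: C13H25NOS3.
M = 13×12.011 + 25×1.008 + 1×14.007 + 1×15.999 + 3×32.06 = 307.53 g/mol.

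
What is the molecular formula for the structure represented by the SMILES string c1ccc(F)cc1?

Heavy atoms from the SMILES: 6 C, 1 F.
Implicit hydrogens by atom environment:
  5 × C (aromatic): 1 H each → 5
  1 × C (aromatic): no H
  1 × F: no H
  Total hydrogens = 5.
Molecular formula: C6H5F

C6H5F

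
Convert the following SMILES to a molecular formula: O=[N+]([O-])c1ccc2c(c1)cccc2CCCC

C14H15NO2

Heavy atoms from the SMILES: 14 C, 1 N, 2 O.
Implicit hydrogens by atom environment:
  6 × C (aromatic): 1 H each → 6
  4 × C (aromatic): no H
  3 × C: 2 H each → 6
  1 × C: 3 H
  1 × N (charge +1): no H
  1 × O: no H
  1 × O (charge -1): no H
  Total hydrogens = 15.
Molecular formula: C14H15NO2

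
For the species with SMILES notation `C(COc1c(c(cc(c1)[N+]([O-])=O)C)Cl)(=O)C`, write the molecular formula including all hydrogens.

C10H10ClNO4

Heavy atoms from the SMILES: 10 C, 1 Cl, 1 N, 4 O.
Implicit hydrogens by atom environment:
  4 × C (aromatic): no H
  3 × O: no H
  2 × C: 3 H each → 6
  2 × C (aromatic): 1 H each → 2
  1 × C: 2 H
  1 × C: no H
  1 × Cl: no H
  1 × N (charge +1): no H
  1 × O (charge -1): no H
  Total hydrogens = 10.
Molecular formula: C10H10ClNO4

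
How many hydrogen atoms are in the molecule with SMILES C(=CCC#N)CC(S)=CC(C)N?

14

Hydrogens are implicit in SMILES; fill each atom to its normal valence:
  4 × C: 1 H each → 4
  2 × C: 2 H each → 4
  2 × C: no H
  1 × C: 3 H
  1 × N: 2 H
  1 × N: no H
  1 × S: 1 H
  Total hydrogens = 14.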